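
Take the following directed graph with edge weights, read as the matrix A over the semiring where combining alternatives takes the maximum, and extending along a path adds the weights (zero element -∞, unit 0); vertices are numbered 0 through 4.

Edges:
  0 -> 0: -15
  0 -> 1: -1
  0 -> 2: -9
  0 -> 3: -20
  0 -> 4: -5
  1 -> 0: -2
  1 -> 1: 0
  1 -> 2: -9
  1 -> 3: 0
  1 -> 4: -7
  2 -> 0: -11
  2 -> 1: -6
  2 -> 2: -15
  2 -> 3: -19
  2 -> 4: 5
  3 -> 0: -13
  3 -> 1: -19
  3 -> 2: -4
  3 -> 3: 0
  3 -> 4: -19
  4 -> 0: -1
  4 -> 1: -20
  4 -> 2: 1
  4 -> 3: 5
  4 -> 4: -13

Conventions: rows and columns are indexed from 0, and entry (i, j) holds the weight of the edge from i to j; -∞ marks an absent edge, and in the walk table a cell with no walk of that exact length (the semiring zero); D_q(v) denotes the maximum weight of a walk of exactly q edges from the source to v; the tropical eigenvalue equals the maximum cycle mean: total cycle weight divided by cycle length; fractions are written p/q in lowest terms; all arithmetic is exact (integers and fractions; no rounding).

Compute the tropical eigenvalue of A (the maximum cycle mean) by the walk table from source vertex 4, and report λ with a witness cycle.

q=0: [-∞, -∞, -∞, -∞, 0]
q=1: [-1, -20, 1, 5, -13]
q=2: [-8, -2, 1, 5, 6]
q=3: [5, -2, 7, 11, 6]
q=4: [5, 4, 7, 11, 12]
q=5: [11, 4, 13, 17, 12]
Optimal cycle mean attained by: cycle 2->4->2, total 5 + 1, length 2.
Answer: λ = 3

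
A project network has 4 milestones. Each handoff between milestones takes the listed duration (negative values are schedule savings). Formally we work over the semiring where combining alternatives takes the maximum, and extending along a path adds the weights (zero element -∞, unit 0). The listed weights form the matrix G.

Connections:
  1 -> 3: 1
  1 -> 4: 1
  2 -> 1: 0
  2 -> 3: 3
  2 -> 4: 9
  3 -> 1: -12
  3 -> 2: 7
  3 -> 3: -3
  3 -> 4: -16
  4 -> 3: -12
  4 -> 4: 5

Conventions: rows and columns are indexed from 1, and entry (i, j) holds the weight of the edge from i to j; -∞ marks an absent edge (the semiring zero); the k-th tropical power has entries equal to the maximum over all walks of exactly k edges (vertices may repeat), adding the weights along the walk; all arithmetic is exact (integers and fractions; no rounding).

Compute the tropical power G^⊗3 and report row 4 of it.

G^⊗2:
  [-11, 8, -2, 6]
  [-9, 10, 1, 14]
  [7, 4, 10, 16]
  [-24, -5, -7, 10]
G^⊗3:
  [8, 5, 11, 17]
  [10, 8, 13, 19]
  [4, 17, 8, 21]
  [-5, 0, -2, 15]
Answer: row 4 of G^⊗3 = [-5, 0, -2, 15]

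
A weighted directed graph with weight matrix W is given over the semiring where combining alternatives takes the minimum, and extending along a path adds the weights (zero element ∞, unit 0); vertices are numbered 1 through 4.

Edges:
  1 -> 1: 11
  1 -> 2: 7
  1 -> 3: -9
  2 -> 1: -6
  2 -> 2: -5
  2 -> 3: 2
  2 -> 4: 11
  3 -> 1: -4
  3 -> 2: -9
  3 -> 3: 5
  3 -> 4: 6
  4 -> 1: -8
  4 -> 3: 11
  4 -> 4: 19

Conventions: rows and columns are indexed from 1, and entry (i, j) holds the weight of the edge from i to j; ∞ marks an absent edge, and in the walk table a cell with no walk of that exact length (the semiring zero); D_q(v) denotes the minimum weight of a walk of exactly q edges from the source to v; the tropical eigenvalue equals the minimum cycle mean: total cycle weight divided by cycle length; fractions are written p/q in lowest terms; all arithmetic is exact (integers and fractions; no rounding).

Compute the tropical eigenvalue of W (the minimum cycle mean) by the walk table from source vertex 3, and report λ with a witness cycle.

q=0: [∞, ∞, 0, ∞]
q=1: [-4, -9, 5, 6]
q=2: [-15, -14, -13, 2]
q=3: [-20, -22, -24, -7]
q=4: [-28, -33, -29, -18]
Optimal cycle mean attained by: cycle 1->3->2->1, total (-9) + (-9) + (-6), length 3.
Answer: λ = -8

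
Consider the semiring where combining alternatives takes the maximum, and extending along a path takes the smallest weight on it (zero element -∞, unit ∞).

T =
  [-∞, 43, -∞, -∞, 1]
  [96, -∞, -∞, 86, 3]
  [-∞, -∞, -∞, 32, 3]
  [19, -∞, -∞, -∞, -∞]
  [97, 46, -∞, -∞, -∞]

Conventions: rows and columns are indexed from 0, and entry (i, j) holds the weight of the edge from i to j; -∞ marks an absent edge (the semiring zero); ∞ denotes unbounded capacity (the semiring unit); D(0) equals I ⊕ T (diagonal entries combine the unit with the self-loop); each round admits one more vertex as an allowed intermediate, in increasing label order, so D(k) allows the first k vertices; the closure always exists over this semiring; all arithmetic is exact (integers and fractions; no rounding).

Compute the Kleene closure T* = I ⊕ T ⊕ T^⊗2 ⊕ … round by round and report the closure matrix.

D(0):
  [∞, 43, -∞, -∞, 1]
  [96, ∞, -∞, 86, 3]
  [-∞, -∞, ∞, 32, 3]
  [19, -∞, -∞, ∞, -∞]
  [97, 46, -∞, -∞, ∞]
D(1):
  [∞, 43, -∞, -∞, 1]
  [96, ∞, -∞, 86, 3]
  [-∞, -∞, ∞, 32, 3]
  [19, 19, -∞, ∞, 1]
  [97, 46, -∞, -∞, ∞]
D(2):
  [∞, 43, -∞, 43, 3]
  [96, ∞, -∞, 86, 3]
  [-∞, -∞, ∞, 32, 3]
  [19, 19, -∞, ∞, 3]
  [97, 46, -∞, 46, ∞]
D(3):
  [∞, 43, -∞, 43, 3]
  [96, ∞, -∞, 86, 3]
  [-∞, -∞, ∞, 32, 3]
  [19, 19, -∞, ∞, 3]
  [97, 46, -∞, 46, ∞]
D(4):
  [∞, 43, -∞, 43, 3]
  [96, ∞, -∞, 86, 3]
  [19, 19, ∞, 32, 3]
  [19, 19, -∞, ∞, 3]
  [97, 46, -∞, 46, ∞]
D(5):
  [∞, 43, -∞, 43, 3]
  [96, ∞, -∞, 86, 3]
  [19, 19, ∞, 32, 3]
  [19, 19, -∞, ∞, 3]
  [97, 46, -∞, 46, ∞]
Answer: T* = [[∞, 43, -∞, 43, 3], [96, ∞, -∞, 86, 3], [19, 19, ∞, 32, 3], [19, 19, -∞, ∞, 3], [97, 46, -∞, 46, ∞]]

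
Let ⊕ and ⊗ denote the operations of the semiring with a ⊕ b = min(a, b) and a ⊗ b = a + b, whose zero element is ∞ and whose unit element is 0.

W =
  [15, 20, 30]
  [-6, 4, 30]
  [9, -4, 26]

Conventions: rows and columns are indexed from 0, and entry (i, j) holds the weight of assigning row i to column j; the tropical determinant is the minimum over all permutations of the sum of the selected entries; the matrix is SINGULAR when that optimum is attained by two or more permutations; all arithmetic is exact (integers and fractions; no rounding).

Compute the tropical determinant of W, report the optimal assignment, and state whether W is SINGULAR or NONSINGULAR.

σ = (0, 1, 2): 15 + 4 + 26 = 45
σ = (0, 2, 1): 15 + 30 + (-4) = 41
σ = (1, 0, 2): 20 + (-6) + 26 = 40
σ = (1, 2, 0): 20 + 30 + 9 = 59
σ = (2, 0, 1): 30 + (-6) + (-4) = 20
σ = (2, 1, 0): 30 + 4 + 9 = 43
Optimal value attained by: σ = (2, 0, 1).
Answer: det⊕(W) = 20; verdict: NONSINGULAR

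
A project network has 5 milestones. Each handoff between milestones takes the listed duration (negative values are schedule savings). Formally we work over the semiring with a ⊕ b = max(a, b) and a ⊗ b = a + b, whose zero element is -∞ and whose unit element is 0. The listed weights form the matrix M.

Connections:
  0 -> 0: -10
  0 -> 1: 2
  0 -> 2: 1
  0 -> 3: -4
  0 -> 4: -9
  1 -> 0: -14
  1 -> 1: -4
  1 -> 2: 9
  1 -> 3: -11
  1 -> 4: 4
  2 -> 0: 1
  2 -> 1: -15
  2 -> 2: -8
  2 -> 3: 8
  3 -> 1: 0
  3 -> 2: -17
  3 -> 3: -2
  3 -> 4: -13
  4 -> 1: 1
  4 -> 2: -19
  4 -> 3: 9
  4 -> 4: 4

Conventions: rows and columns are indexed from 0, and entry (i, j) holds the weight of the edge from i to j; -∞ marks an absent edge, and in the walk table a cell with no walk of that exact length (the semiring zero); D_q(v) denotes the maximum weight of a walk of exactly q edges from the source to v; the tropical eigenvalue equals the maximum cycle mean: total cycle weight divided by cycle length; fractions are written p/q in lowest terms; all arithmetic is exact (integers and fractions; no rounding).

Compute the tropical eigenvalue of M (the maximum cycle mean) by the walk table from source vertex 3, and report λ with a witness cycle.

q=0: [-∞, -∞, -∞, 0, -∞]
q=1: [-∞, 0, -17, -2, -13]
q=2: [-14, -2, 9, -4, 4]
q=3: [10, 5, 7, 17, 8]
q=4: [8, 17, 14, 17, 12]
q=5: [15, 17, 26, 22, 21]
Optimal cycle mean attained by: cycle 1->2->3->1, total 9 + 8 + 0, length 3.
Answer: λ = 17/3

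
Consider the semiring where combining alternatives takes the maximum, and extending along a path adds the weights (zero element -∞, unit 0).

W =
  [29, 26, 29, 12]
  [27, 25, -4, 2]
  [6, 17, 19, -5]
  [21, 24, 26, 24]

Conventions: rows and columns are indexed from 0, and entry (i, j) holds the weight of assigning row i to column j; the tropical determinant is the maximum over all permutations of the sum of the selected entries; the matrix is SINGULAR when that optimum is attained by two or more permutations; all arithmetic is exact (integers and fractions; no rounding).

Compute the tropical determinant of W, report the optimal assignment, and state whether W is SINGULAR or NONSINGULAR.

σ = (0, 1, 2, 3): 29 + 25 + 19 + 24 = 97
σ = (0, 1, 3, 2): 29 + 25 + (-5) + 26 = 75
σ = (0, 2, 1, 3): 29 + (-4) + 17 + 24 = 66
σ = (0, 2, 3, 1): 29 + (-4) + (-5) + 24 = 44
σ = (0, 3, 1, 2): 29 + 2 + 17 + 26 = 74
σ = (0, 3, 2, 1): 29 + 2 + 19 + 24 = 74
σ = (1, 0, 2, 3): 26 + 27 + 19 + 24 = 96
σ = (1, 0, 3, 2): 26 + 27 + (-5) + 26 = 74
σ = (1, 2, 0, 3): 26 + (-4) + 6 + 24 = 52
σ = (1, 2, 3, 0): 26 + (-4) + (-5) + 21 = 38
σ = (1, 3, 0, 2): 26 + 2 + 6 + 26 = 60
σ = (1, 3, 2, 0): 26 + 2 + 19 + 21 = 68
σ = (2, 0, 1, 3): 29 + 27 + 17 + 24 = 97
σ = (2, 0, 3, 1): 29 + 27 + (-5) + 24 = 75
σ = (2, 1, 0, 3): 29 + 25 + 6 + 24 = 84
σ = (2, 1, 3, 0): 29 + 25 + (-5) + 21 = 70
σ = (2, 3, 0, 1): 29 + 2 + 6 + 24 = 61
σ = (2, 3, 1, 0): 29 + 2 + 17 + 21 = 69
σ = (3, 0, 1, 2): 12 + 27 + 17 + 26 = 82
σ = (3, 0, 2, 1): 12 + 27 + 19 + 24 = 82
σ = (3, 1, 0, 2): 12 + 25 + 6 + 26 = 69
σ = (3, 1, 2, 0): 12 + 25 + 19 + 21 = 77
σ = (3, 2, 0, 1): 12 + (-4) + 6 + 24 = 38
σ = (3, 2, 1, 0): 12 + (-4) + 17 + 21 = 46
Optimal value attained by: σ = (0, 1, 2, 3).
Answer: det⊕(W) = 97; verdict: SINGULAR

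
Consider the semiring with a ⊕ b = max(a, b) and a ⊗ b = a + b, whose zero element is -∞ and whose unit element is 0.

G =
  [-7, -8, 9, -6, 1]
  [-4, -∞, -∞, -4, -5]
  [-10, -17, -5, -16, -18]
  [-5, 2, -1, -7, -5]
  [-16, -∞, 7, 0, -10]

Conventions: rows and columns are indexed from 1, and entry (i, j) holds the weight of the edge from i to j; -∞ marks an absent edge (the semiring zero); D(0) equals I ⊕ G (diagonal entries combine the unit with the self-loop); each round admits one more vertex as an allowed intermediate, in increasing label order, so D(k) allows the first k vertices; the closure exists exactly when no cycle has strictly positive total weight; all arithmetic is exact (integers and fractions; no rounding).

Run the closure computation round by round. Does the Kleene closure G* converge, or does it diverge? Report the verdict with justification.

D(0):
  [0, -8, 9, -6, 1]
  [-4, 0, -∞, -4, -5]
  [-10, -17, 0, -16, -18]
  [-5, 2, -1, 0, -5]
  [-16, -∞, 7, 0, 0]
D(1):
  [0, -8, 9, -6, 1]
  [-4, 0, 5, -4, -3]
  [-10, -17, 0, -16, -9]
  [-5, 2, 4, 0, -4]
  [-16, -24, 7, 0, 0]
D(2):
  [0, -8, 9, -6, 1]
  [-4, 0, 5, -4, -3]
  [-10, -17, 0, -16, -9]
  [-2, 2, 7, 0, -1]
  [-16, -24, 7, 0, 0]
D(3):
  [0, -8, 9, -6, 1]
  [-4, 0, 5, -4, -3]
  [-10, -17, 0, -16, -9]
  [-2, 2, 7, 0, -1]
  [-3, -10, 7, 0, 0]
D(4):
  [0, -4, 9, -6, 1]
  [-4, 0, 5, -4, -3]
  [-10, -14, 0, -16, -9]
  [-2, 2, 7, 0, -1]
  [-2, 2, 7, 0, 0]
D(5):
  [0, 3, 9, 1, 1]
  [-4, 0, 5, -3, -3]
  [-10, -7, 0, -9, -9]
  [-2, 2, 7, 0, -1]
  [-2, 2, 7, 0, 0]
Key observation: every diagonal entry stays at the unit through all rounds, so no improving cycle exists.
Answer: CONVERGES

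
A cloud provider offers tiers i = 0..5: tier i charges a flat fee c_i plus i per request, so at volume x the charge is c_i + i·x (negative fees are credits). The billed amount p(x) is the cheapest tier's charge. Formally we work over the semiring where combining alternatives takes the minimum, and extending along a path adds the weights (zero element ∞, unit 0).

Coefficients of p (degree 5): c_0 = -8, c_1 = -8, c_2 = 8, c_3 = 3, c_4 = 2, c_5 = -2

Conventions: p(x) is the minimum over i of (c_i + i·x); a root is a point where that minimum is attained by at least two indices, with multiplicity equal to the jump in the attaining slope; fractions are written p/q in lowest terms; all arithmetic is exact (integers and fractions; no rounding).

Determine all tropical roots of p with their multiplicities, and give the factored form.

hull edge (i=0, c=-8) to (i=1, c=-8): slope 0, span 1
hull edge (i=1, c=-8) to (i=5, c=-2): slope 3/2, span 4
Factored form: p(x) = -2 ⊗ (x ⊕ (-3/2)) ⊗ (x ⊕ (-3/2)) ⊗ (x ⊕ (-3/2)) ⊗ (x ⊕ (-3/2)) ⊗ (x ⊕ 0)
Answer: roots = -3/2 (mult 4), 0 (mult 1)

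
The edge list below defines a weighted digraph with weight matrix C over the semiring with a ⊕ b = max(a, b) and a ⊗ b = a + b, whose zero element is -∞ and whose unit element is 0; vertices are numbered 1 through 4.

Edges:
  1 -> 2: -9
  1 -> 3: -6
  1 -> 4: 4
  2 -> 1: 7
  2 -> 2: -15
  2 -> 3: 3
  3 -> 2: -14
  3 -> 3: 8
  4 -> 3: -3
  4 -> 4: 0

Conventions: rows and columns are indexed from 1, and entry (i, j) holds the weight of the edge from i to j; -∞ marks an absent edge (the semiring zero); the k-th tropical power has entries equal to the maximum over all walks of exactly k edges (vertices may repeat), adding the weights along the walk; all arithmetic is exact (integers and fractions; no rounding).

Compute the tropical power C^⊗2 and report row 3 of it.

C^⊗2:
  [-2, -20, 2, 4]
  [-8, -2, 11, 11]
  [-7, -6, 16, -∞]
  [-∞, -17, 5, 0]
Answer: row 3 of C^⊗2 = [-7, -6, 16, -∞]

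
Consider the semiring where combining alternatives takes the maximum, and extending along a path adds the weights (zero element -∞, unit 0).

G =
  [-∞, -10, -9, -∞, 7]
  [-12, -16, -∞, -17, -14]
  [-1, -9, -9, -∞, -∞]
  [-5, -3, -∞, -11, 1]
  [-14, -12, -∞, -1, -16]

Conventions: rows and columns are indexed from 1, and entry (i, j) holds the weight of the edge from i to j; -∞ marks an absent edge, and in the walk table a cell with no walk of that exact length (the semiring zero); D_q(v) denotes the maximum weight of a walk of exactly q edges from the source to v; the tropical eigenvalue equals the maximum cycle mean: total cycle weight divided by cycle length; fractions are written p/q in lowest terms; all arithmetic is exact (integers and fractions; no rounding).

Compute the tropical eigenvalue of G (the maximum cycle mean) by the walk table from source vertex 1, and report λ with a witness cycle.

q=0: [0, -∞, -∞, -∞, -∞]
q=1: [-∞, -10, -9, -∞, 7]
q=2: [-7, -5, -18, 6, -9]
q=3: [1, 3, -16, -5, 7]
q=4: [-7, -5, -8, 6, 8]
q=5: [1, 3, -16, 7, 7]
Optimal cycle mean attained by: cycle 1->5->4->1, total 7 + (-1) + (-5), length 3.
Answer: λ = 1/3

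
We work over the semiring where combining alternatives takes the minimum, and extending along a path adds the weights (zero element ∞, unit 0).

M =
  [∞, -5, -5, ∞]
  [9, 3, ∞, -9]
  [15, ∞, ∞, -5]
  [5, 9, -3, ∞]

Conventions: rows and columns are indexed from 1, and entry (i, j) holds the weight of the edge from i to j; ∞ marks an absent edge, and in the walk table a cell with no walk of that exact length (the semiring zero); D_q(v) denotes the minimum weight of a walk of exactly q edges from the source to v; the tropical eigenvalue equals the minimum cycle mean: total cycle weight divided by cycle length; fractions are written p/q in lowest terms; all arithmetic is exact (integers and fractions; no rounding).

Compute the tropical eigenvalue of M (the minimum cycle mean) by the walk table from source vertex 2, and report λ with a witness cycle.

q=0: [∞, 0, ∞, ∞]
q=1: [9, 3, ∞, -9]
q=2: [-4, 0, -12, -6]
q=3: [-1, -9, -9, -17]
q=4: [-12, -8, -20, -18]
Optimal cycle mean attained by: cycle 3->4->3, total (-5) + (-3), length 2.
Answer: λ = -4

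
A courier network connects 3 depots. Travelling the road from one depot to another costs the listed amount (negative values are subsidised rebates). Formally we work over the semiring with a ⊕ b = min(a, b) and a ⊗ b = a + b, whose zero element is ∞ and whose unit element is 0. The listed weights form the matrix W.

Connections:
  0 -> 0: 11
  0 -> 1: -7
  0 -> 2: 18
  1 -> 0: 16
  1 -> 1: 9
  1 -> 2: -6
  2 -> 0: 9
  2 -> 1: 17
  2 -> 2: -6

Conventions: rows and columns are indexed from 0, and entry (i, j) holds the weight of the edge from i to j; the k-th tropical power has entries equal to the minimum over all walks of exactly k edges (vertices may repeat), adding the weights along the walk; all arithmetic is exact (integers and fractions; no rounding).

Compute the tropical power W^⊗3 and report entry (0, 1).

W^⊗2:
  [9, 2, -13]
  [3, 9, -12]
  [3, 2, -12]
W^⊗3:
  [-4, 2, -19]
  [-3, -4, -18]
  [-3, -4, -18]
Key observation: the optimum is the walk 0->1->0->1, with weight (-7) + 16 + (-7) = 2.
Optimal value attained by: walk 0->1->0->1.
Answer: (W^⊗3)[0][1] = 2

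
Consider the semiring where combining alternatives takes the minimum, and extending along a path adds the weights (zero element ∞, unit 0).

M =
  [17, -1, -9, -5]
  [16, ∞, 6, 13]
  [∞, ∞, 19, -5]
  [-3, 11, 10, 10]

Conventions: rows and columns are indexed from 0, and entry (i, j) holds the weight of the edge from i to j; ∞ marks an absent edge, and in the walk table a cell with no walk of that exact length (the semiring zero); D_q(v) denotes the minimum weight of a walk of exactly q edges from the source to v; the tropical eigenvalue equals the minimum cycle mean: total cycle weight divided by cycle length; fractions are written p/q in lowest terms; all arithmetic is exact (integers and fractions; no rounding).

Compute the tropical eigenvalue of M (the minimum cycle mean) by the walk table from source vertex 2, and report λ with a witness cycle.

q=0: [∞, ∞, 0, ∞]
q=1: [∞, ∞, 19, -5]
q=2: [-8, 6, 5, 5]
q=3: [2, -9, -17, -13]
q=4: [-16, -2, -7, -22]
Optimal cycle mean attained by: cycle 0->2->3->0, total (-9) + (-5) + (-3), length 3.
Answer: λ = -17/3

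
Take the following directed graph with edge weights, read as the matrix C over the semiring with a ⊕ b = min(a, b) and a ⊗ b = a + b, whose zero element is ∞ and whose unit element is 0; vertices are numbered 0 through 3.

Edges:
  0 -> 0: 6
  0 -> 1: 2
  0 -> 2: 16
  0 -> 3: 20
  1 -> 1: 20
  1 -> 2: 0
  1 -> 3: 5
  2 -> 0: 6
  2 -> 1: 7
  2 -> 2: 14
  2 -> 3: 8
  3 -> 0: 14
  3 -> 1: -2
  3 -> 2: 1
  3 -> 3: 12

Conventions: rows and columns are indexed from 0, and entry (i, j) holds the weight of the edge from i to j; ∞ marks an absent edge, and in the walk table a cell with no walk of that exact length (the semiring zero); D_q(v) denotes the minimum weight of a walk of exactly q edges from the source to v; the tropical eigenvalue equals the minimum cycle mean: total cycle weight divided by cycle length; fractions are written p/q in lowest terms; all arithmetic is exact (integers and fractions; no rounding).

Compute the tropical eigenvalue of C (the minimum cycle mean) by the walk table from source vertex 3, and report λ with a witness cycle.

q=0: [∞, ∞, ∞, 0]
q=1: [14, -2, 1, 12]
q=2: [7, 8, -2, 3]
q=3: [4, 1, 4, 6]
q=4: [10, 4, 1, 6]
Optimal cycle mean attained by: cycle 1->3->1, total 5 + (-2), length 2.
Answer: λ = 3/2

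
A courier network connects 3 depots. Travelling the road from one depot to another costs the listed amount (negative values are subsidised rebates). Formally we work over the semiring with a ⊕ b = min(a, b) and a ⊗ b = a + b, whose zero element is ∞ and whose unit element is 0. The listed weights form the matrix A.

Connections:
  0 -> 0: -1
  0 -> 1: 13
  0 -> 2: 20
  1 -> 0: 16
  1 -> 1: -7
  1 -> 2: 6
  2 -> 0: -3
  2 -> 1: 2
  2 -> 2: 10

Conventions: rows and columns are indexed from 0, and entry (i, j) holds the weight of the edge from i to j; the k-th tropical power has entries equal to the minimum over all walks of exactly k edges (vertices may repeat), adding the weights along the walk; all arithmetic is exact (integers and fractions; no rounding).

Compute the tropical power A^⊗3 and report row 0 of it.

A^⊗2:
  [-2, 6, 19]
  [3, -14, -1]
  [-4, -5, 8]
A^⊗3:
  [-3, -1, 12]
  [-4, -21, -8]
  [-5, -12, 1]
Answer: row 0 of A^⊗3 = [-3, -1, 12]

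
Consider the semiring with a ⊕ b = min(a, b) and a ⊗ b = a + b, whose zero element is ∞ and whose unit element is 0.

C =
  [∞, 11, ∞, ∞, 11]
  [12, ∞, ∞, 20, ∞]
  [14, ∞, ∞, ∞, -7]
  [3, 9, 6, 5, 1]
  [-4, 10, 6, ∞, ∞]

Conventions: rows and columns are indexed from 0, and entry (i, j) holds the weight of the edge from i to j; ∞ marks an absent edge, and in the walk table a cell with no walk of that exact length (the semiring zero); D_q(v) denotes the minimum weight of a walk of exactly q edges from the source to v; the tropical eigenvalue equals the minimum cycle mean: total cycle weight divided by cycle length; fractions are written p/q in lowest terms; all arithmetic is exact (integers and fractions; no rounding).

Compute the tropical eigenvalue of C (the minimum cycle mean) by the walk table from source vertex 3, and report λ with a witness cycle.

q=0: [∞, ∞, ∞, 0, ∞]
q=1: [3, 9, 6, 5, 1]
q=2: [-3, 11, 7, 10, -1]
q=3: [-5, 8, 5, 15, 0]
q=4: [-4, 6, 6, 20, -2]
q=5: [-6, 7, 4, 25, -1]
Optimal cycle mean attained by: cycle 2->4->2, total (-7) + 6, length 2.
Answer: λ = -1/2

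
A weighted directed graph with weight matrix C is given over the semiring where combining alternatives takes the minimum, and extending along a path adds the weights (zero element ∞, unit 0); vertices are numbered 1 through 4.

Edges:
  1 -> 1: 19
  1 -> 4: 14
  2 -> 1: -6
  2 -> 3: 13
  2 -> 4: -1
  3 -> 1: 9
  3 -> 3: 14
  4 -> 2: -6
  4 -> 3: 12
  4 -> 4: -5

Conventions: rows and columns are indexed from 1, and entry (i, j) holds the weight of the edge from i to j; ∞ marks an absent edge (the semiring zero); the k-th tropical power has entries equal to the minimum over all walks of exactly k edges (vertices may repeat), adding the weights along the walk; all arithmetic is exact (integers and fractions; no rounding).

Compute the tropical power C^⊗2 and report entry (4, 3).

C^⊗2:
  [38, 8, 26, 9]
  [13, -7, 11, -6]
  [23, ∞, 28, 23]
  [-12, -11, 7, -10]
Key observation: the optimum is the walk 4->2->3, with weight (-6) + 13 = 7.
Optimal value attained by: walk 4->2->3.
Answer: (C^⊗2)[4][3] = 7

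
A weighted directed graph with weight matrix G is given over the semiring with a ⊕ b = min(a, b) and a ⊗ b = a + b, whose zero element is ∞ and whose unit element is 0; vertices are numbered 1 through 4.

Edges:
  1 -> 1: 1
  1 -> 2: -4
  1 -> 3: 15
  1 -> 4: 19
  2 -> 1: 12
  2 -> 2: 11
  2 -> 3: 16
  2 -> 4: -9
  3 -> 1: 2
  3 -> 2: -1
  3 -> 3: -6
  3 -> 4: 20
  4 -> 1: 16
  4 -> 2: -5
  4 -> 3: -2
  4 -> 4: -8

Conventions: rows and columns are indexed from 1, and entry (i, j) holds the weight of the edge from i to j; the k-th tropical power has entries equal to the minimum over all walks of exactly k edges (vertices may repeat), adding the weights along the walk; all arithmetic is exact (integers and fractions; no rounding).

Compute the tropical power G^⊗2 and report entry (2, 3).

G^⊗2:
  [2, -3, 9, -13]
  [7, -14, -11, -17]
  [-4, -7, -12, -10]
  [0, -13, -10, -16]
Key observation: the optimum is the walk 2->4->3, with weight (-9) + (-2) = -11.
Optimal value attained by: walk 2->4->3.
Answer: (G^⊗2)[2][3] = -11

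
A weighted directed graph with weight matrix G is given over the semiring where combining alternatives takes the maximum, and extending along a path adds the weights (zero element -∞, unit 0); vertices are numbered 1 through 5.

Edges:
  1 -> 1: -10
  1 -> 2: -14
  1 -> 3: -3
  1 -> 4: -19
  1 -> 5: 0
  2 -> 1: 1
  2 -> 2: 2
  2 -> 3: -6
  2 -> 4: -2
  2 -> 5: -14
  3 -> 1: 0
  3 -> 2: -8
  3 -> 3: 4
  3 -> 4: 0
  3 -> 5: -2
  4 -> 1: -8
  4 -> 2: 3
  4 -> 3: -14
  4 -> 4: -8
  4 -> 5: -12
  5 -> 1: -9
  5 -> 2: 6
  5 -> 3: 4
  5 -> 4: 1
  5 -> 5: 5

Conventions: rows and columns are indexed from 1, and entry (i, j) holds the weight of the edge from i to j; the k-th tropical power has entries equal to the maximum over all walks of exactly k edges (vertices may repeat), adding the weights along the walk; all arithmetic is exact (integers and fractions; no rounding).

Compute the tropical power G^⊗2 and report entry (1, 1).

G^⊗2:
  [-3, 6, 4, 1, 5]
  [3, 4, -2, 0, 1]
  [4, 4, 8, 4, 3]
  [4, 5, -3, 1, -7]
  [7, 11, 9, 6, 10]
Key observation: the optimum is the walk 1->3->1, with weight (-3) + 0 = -3.
Optimal value attained by: walk 1->3->1.
Answer: (G^⊗2)[1][1] = -3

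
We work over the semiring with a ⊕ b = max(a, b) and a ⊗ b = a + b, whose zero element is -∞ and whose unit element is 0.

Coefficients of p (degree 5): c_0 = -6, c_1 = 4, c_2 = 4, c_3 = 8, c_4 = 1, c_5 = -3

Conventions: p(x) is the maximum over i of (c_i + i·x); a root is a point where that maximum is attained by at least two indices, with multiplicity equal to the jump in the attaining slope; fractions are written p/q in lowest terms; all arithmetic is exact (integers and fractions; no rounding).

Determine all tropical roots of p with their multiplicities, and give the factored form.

hull edge (i=0, c=-6) to (i=1, c=4): slope 10, span 1
hull edge (i=1, c=4) to (i=3, c=8): slope 2, span 2
hull edge (i=3, c=8) to (i=5, c=-3): slope -11/2, span 2
Factored form: p(x) = -3 ⊗ (x ⊕ (-10)) ⊗ (x ⊕ (-2)) ⊗ (x ⊕ (-2)) ⊗ (x ⊕ 11/2) ⊗ (x ⊕ 11/2)
Answer: roots = -10 (mult 1), -2 (mult 2), 11/2 (mult 2)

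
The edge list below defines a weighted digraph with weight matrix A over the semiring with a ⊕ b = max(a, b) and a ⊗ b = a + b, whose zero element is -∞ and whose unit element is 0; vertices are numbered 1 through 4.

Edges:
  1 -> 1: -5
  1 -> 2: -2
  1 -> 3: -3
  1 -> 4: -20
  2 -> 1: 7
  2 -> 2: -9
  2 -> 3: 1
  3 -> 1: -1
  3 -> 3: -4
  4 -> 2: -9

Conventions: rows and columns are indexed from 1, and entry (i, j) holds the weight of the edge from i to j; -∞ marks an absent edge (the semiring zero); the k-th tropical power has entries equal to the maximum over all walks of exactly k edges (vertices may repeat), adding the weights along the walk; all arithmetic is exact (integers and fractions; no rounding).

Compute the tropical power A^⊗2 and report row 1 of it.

A^⊗2:
  [5, -7, -1, -25]
  [2, 5, 4, -13]
  [-5, -3, -4, -21]
  [-2, -18, -8, -∞]
Answer: row 1 of A^⊗2 = [5, -7, -1, -25]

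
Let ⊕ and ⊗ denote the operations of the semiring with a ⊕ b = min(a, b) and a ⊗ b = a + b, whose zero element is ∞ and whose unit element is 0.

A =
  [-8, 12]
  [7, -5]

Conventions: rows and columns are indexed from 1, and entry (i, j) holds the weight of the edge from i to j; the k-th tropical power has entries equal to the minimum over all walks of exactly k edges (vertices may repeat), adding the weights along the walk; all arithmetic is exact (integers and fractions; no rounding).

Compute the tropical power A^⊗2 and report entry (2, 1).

A^⊗2:
  [-16, 4]
  [-1, -10]
Key observation: the optimum is the walk 2->1->1, with weight 7 + (-8) = -1.
Optimal value attained by: walk 2->1->1.
Answer: (A^⊗2)[2][1] = -1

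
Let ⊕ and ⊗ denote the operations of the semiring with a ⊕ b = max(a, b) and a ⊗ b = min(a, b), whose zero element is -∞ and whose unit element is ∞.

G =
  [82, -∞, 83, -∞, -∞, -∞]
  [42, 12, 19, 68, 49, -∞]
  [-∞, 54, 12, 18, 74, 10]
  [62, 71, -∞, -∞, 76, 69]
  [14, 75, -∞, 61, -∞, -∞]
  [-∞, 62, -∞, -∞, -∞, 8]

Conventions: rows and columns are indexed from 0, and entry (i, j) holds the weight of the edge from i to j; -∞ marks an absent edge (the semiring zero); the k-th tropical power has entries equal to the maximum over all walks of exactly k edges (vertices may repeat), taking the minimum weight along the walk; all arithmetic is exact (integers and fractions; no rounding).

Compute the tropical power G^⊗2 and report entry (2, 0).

G^⊗2:
  [82, 54, 82, 18, 74, 10]
  [62, 68, 42, 49, 68, 68]
  [42, 74, 19, 61, 49, 18]
  [62, 75, 62, 68, 49, 8]
  [61, 61, 19, 68, 61, 61]
  [42, 12, 19, 62, 49, 8]
Key observation: the optimum is the walk 2->1->0, with weight 54 min 42 = 42.
Optimal value attained by: walk 2->1->0.
Answer: (G^⊗2)[2][0] = 42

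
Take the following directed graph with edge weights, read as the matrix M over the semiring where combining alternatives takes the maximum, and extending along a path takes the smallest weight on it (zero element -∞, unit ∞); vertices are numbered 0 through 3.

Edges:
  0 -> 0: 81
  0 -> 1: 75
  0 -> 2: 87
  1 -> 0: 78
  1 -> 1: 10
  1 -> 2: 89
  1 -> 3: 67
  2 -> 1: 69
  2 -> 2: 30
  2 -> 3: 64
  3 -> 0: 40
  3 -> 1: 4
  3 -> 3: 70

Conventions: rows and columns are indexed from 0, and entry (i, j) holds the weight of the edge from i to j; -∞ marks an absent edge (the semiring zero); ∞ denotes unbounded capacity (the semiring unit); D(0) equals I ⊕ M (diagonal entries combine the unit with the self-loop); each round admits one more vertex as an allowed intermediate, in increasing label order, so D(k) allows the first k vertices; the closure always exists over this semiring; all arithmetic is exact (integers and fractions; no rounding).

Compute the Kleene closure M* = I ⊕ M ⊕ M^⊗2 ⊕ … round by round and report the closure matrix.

D(0):
  [∞, 75, 87, -∞]
  [78, ∞, 89, 67]
  [-∞, 69, ∞, 64]
  [40, 4, -∞, ∞]
D(1):
  [∞, 75, 87, -∞]
  [78, ∞, 89, 67]
  [-∞, 69, ∞, 64]
  [40, 40, 40, ∞]
D(2):
  [∞, 75, 87, 67]
  [78, ∞, 89, 67]
  [69, 69, ∞, 67]
  [40, 40, 40, ∞]
D(3):
  [∞, 75, 87, 67]
  [78, ∞, 89, 67]
  [69, 69, ∞, 67]
  [40, 40, 40, ∞]
D(4):
  [∞, 75, 87, 67]
  [78, ∞, 89, 67]
  [69, 69, ∞, 67]
  [40, 40, 40, ∞]
Answer: M* = [[∞, 75, 87, 67], [78, ∞, 89, 67], [69, 69, ∞, 67], [40, 40, 40, ∞]]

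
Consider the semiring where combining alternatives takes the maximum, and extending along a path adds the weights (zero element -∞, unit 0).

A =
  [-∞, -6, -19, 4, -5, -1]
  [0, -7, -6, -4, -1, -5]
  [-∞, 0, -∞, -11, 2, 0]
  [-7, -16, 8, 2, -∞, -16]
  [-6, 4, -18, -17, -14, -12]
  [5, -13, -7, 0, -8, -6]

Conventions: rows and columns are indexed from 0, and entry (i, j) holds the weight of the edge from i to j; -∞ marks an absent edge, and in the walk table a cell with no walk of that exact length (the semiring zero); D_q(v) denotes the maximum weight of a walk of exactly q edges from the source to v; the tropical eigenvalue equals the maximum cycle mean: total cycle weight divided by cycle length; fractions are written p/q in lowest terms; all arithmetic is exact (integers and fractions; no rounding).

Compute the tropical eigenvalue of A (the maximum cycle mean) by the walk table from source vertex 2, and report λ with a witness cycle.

q=0: [-∞, -∞, 0, -∞, -∞, -∞]
q=1: [-∞, 0, -∞, -11, 2, 0]
q=2: [5, 6, -3, 0, -1, -5]
q=3: [6, 3, 8, 9, 5, 4]
q=4: [9, 9, 17, 11, 10, 8]
q=5: [13, 17, 19, 13, 19, 17]
q=6: [22, 23, 21, 17, 21, 19]
Optimal cycle mean attained by: cycle 0->3->2->5->0, total 4 + 8 + 0 + 5, length 4.
Answer: λ = 17/4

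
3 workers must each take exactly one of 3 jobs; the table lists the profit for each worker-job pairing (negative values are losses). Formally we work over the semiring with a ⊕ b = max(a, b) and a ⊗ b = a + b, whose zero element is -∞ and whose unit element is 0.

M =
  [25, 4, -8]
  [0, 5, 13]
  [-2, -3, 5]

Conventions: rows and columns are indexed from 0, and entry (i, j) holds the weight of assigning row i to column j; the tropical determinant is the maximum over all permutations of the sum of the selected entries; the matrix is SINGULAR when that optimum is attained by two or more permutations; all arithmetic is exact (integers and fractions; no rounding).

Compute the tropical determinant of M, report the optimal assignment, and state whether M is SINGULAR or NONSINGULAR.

σ = (0, 1, 2): 25 + 5 + 5 = 35
σ = (0, 2, 1): 25 + 13 + (-3) = 35
σ = (1, 0, 2): 4 + 0 + 5 = 9
σ = (1, 2, 0): 4 + 13 + (-2) = 15
σ = (2, 0, 1): (-8) + 0 + (-3) = -11
σ = (2, 1, 0): (-8) + 5 + (-2) = -5
Optimal value attained by: σ = (0, 1, 2).
Answer: det⊕(M) = 35; verdict: SINGULAR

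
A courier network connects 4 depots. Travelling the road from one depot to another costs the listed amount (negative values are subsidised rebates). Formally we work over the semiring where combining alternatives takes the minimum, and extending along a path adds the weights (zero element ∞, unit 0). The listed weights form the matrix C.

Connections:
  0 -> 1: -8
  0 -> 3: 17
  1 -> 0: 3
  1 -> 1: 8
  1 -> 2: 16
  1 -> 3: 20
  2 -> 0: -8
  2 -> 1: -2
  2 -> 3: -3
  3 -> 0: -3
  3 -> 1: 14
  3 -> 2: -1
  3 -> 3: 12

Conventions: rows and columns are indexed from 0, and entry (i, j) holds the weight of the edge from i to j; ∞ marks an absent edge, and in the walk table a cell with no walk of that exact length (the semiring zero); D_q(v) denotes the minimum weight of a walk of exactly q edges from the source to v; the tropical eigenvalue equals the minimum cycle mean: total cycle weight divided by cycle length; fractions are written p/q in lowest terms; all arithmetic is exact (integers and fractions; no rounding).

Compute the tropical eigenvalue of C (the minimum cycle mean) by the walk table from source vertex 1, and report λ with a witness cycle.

q=0: [∞, 0, ∞, ∞]
q=1: [3, 8, 16, 20]
q=2: [8, -5, 19, 13]
q=3: [-2, 0, 11, 15]
q=4: [3, -10, 14, 8]
Optimal cycle mean attained by: cycle 0->1->0, total (-8) + 3, length 2.
Answer: λ = -5/2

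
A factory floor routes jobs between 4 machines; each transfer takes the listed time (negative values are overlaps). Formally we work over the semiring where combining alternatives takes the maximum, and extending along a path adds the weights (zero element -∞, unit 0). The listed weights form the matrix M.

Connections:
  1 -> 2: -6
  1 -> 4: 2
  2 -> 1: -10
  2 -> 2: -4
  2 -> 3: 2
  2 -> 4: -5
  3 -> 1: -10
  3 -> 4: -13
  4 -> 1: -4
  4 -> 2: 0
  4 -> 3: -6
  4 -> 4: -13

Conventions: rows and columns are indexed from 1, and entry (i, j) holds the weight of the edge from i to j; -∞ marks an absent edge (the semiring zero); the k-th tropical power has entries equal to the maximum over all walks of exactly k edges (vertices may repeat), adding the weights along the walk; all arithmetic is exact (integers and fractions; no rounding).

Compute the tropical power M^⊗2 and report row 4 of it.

M^⊗2:
  [-2, 2, -4, -11]
  [-8, -5, -2, -8]
  [-17, -13, -19, -8]
  [-10, -4, 2, -2]
Answer: row 4 of M^⊗2 = [-10, -4, 2, -2]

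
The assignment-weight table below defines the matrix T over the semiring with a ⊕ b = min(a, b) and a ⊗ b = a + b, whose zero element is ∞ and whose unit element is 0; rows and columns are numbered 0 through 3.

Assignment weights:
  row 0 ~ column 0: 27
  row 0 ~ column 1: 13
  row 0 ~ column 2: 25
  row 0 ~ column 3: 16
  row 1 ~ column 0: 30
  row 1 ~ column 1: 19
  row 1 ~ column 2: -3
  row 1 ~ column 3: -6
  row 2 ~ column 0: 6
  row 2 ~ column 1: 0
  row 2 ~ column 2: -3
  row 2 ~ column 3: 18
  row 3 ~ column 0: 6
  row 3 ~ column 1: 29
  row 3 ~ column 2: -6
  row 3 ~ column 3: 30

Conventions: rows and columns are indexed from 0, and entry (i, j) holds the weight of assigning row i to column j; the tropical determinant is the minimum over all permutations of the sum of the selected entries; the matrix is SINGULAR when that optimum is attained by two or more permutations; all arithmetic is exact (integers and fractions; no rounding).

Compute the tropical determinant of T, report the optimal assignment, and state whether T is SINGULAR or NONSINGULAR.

σ = (0, 1, 2, 3): 27 + 19 + (-3) + 30 = 73
σ = (0, 1, 3, 2): 27 + 19 + 18 + (-6) = 58
σ = (0, 2, 1, 3): 27 + (-3) + 0 + 30 = 54
σ = (0, 2, 3, 1): 27 + (-3) + 18 + 29 = 71
σ = (0, 3, 1, 2): 27 + (-6) + 0 + (-6) = 15
σ = (0, 3, 2, 1): 27 + (-6) + (-3) + 29 = 47
σ = (1, 0, 2, 3): 13 + 30 + (-3) + 30 = 70
σ = (1, 0, 3, 2): 13 + 30 + 18 + (-6) = 55
σ = (1, 2, 0, 3): 13 + (-3) + 6 + 30 = 46
σ = (1, 2, 3, 0): 13 + (-3) + 18 + 6 = 34
σ = (1, 3, 0, 2): 13 + (-6) + 6 + (-6) = 7
σ = (1, 3, 2, 0): 13 + (-6) + (-3) + 6 = 10
σ = (2, 0, 1, 3): 25 + 30 + 0 + 30 = 85
σ = (2, 0, 3, 1): 25 + 30 + 18 + 29 = 102
σ = (2, 1, 0, 3): 25 + 19 + 6 + 30 = 80
σ = (2, 1, 3, 0): 25 + 19 + 18 + 6 = 68
σ = (2, 3, 0, 1): 25 + (-6) + 6 + 29 = 54
σ = (2, 3, 1, 0): 25 + (-6) + 0 + 6 = 25
σ = (3, 0, 1, 2): 16 + 30 + 0 + (-6) = 40
σ = (3, 0, 2, 1): 16 + 30 + (-3) + 29 = 72
σ = (3, 1, 0, 2): 16 + 19 + 6 + (-6) = 35
σ = (3, 1, 2, 0): 16 + 19 + (-3) + 6 = 38
σ = (3, 2, 0, 1): 16 + (-3) + 6 + 29 = 48
σ = (3, 2, 1, 0): 16 + (-3) + 0 + 6 = 19
Optimal value attained by: σ = (1, 3, 0, 2).
Answer: det⊕(T) = 7; verdict: NONSINGULAR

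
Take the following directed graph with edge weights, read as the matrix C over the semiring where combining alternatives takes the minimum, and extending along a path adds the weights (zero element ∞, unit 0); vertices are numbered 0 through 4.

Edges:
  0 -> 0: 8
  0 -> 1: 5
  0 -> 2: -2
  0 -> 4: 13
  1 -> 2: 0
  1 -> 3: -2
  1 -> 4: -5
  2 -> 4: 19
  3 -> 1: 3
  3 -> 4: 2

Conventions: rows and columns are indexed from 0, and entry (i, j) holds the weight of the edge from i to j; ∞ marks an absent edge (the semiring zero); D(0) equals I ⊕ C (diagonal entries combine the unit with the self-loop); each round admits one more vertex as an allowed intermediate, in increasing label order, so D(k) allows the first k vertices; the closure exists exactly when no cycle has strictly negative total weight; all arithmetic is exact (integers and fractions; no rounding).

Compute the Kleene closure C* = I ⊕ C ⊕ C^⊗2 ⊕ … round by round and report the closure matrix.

D(0):
  [0, 5, -2, ∞, 13]
  [∞, 0, 0, -2, -5]
  [∞, ∞, 0, ∞, 19]
  [∞, 3, ∞, 0, 2]
  [∞, ∞, ∞, ∞, 0]
D(1):
  [0, 5, -2, ∞, 13]
  [∞, 0, 0, -2, -5]
  [∞, ∞, 0, ∞, 19]
  [∞, 3, ∞, 0, 2]
  [∞, ∞, ∞, ∞, 0]
D(2):
  [0, 5, -2, 3, 0]
  [∞, 0, 0, -2, -5]
  [∞, ∞, 0, ∞, 19]
  [∞, 3, 3, 0, -2]
  [∞, ∞, ∞, ∞, 0]
D(3):
  [0, 5, -2, 3, 0]
  [∞, 0, 0, -2, -5]
  [∞, ∞, 0, ∞, 19]
  [∞, 3, 3, 0, -2]
  [∞, ∞, ∞, ∞, 0]
D(4):
  [0, 5, -2, 3, 0]
  [∞, 0, 0, -2, -5]
  [∞, ∞, 0, ∞, 19]
  [∞, 3, 3, 0, -2]
  [∞, ∞, ∞, ∞, 0]
D(5):
  [0, 5, -2, 3, 0]
  [∞, 0, 0, -2, -5]
  [∞, ∞, 0, ∞, 19]
  [∞, 3, 3, 0, -2]
  [∞, ∞, ∞, ∞, 0]
Answer: C* = [[0, 5, -2, 3, 0], [∞, 0, 0, -2, -5], [∞, ∞, 0, ∞, 19], [∞, 3, 3, 0, -2], [∞, ∞, ∞, ∞, 0]]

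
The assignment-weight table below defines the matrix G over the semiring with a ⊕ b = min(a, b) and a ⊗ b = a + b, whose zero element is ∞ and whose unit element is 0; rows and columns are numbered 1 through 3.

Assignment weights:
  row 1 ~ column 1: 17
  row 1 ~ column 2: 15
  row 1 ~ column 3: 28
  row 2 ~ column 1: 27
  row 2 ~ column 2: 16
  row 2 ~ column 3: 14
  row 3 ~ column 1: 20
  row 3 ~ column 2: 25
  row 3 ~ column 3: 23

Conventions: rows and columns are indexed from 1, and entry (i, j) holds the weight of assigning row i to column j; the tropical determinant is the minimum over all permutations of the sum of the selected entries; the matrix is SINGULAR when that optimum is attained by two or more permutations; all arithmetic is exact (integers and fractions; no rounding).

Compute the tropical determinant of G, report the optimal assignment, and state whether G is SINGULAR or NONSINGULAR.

σ = (1, 2, 3): 17 + 16 + 23 = 56
σ = (1, 3, 2): 17 + 14 + 25 = 56
σ = (2, 1, 3): 15 + 27 + 23 = 65
σ = (2, 3, 1): 15 + 14 + 20 = 49
σ = (3, 1, 2): 28 + 27 + 25 = 80
σ = (3, 2, 1): 28 + 16 + 20 = 64
Optimal value attained by: σ = (2, 3, 1).
Answer: det⊕(G) = 49; verdict: NONSINGULAR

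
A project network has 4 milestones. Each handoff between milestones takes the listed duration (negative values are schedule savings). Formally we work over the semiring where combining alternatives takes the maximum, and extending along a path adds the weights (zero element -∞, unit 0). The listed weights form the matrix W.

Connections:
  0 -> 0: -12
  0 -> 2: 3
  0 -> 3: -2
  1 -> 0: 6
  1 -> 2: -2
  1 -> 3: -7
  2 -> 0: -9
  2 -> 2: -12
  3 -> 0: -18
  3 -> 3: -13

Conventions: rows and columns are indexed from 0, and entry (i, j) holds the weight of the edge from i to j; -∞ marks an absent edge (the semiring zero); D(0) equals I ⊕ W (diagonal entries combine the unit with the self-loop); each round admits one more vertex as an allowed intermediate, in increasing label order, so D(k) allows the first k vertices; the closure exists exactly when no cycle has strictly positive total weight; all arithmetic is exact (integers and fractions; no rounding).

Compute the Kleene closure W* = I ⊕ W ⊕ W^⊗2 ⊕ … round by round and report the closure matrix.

D(0):
  [0, -∞, 3, -2]
  [6, 0, -2, -7]
  [-9, -∞, 0, -∞]
  [-18, -∞, -∞, 0]
D(1):
  [0, -∞, 3, -2]
  [6, 0, 9, 4]
  [-9, -∞, 0, -11]
  [-18, -∞, -15, 0]
D(2):
  [0, -∞, 3, -2]
  [6, 0, 9, 4]
  [-9, -∞, 0, -11]
  [-18, -∞, -15, 0]
D(3):
  [0, -∞, 3, -2]
  [6, 0, 9, 4]
  [-9, -∞, 0, -11]
  [-18, -∞, -15, 0]
D(4):
  [0, -∞, 3, -2]
  [6, 0, 9, 4]
  [-9, -∞, 0, -11]
  [-18, -∞, -15, 0]
Answer: W* = [[0, -∞, 3, -2], [6, 0, 9, 4], [-9, -∞, 0, -11], [-18, -∞, -15, 0]]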